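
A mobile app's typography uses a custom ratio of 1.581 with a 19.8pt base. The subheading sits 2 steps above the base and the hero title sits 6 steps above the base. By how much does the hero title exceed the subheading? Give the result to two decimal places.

259.72pt

Step 2: 19.8 × 1.581² = 49.4913pt
Step 6: 19.8 × 1.581⁶ = 309.2120pt
Difference: 309.2120 − 49.4913 = 259.7207pt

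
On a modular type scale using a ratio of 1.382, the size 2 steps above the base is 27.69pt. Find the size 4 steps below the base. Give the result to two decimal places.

3.97pt

27.69 ÷ 1.382⁶ = 27.69 ÷ 6.96704 ≈ 3.974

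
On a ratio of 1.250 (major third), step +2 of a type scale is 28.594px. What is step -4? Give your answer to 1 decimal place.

7.5px

28.594 ÷ 1.250⁶ = 28.594 ÷ 3.81470 ≈ 7.496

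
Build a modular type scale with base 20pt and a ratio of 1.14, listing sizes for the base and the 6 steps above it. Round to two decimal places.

20.00pt, 22.80pt, 25.99pt, 29.63pt, 33.78pt, 38.51pt, 43.90pt

Step 0: 20pt
Step 1: 20.0 × 1.14 = 22.80
Step 2: 20.0 × 1.14² = 25.99
Step 3: 20.0 × 1.14³ = 29.63
Step 4: 20.0 × 1.14⁴ = 33.78
Step 5: 20.0 × 1.14⁵ = 38.51
Step 6: 20.0 × 1.14⁶ = 43.90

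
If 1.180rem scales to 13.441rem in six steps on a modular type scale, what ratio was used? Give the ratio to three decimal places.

1.500

The ratio satisfies 1.180 × r⁶ = 13.441, so r = (13.441 / 1.180)^(1/6).
r = 11.3907^(1/6) ≈ 1.5000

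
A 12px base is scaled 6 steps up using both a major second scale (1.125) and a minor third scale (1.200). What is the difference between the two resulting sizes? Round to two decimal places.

Major second: 12.0 × 1.125⁶ = 24.3274px
Minor third: 12.0 × 1.200⁶ = 35.8318px
Difference: 35.8318 − 24.3274 = 11.5044px

11.50px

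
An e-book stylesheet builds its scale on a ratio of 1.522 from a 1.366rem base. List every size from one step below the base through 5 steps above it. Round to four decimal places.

Step -1: 1.366 ÷ 1.522 = 0.8975
Step 0: 1.366rem
Step 1: 1.366 × 1.522 = 2.0791
Step 2: 1.366 × 1.522² = 3.1643
Step 3: 1.366 × 1.522³ = 4.8161
Step 4: 1.366 × 1.522⁴ = 7.3301
Step 5: 1.366 × 1.522⁵ = 11.1564

0.8975rem, 1.3660rem, 2.0791rem, 3.1643rem, 4.8161rem, 7.3301rem, 11.1564rem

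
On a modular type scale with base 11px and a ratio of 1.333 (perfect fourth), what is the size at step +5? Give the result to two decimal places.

46.30px

Each step on a modular scale multiplies by the ratio, so the size n steps from the base is base × ratioⁿ.
11.0 × 1.333⁵ = 11.0 × 4.20873 ≈ 46.30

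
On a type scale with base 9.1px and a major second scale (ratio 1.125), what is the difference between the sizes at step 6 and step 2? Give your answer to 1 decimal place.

6.9px

Step 2: 9.1 × 1.125² = 11.517px
Step 6: 9.1 × 1.125⁶ = 18.448px
Difference: 18.448 − 11.517 = 6.931px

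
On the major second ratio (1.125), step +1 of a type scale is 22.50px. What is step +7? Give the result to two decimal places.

45.61px

Moving from step +1 to step +7 is 6 steps up, so multiply by r⁶.
22.50 × 1.125⁶ = 22.50 × 2.02729 ≈ 45.614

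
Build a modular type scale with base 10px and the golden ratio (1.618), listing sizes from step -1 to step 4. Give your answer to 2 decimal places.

Step -1: 10.0 ÷ 1.618 = 6.18
Step 0: 10px
Step 1: 10.0 × 1.618 = 16.18
Step 2: 10.0 × 1.618² = 26.18
Step 3: 10.0 × 1.618³ = 42.36
Step 4: 10.0 × 1.618⁴ = 68.54

6.18px, 10.00px, 16.18px, 26.18px, 42.36px, 68.54px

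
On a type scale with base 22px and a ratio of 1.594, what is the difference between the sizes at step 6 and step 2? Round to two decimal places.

Step 2: 22.0 × 1.594² = 55.8984px
Step 6: 22.0 × 1.594⁶ = 360.8715px
Difference: 360.8715 − 55.8984 = 304.9731px

304.97px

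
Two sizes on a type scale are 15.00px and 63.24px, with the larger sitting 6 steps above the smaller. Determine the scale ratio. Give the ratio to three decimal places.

1.271

r⁶ = 63.24 / 15.00, so r = (63.24/15.00)^(1/6).
r = 4.2160^(1/6) ≈ 1.2710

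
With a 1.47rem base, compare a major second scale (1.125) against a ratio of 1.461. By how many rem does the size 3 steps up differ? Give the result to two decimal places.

Major second: 1.47 × 1.125³ = 2.0930rem
At 1.461: 1.47 × 1.461³ = 4.5842rem
Difference: 4.5842 − 2.0930 = 2.4912rem

2.49rem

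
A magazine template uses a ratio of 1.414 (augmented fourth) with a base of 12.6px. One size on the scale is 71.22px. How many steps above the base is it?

5

1.414ⁿ = 71.22 / 12.6 = 5.6524
n = ln(5.6524) / ln(1.414) = 1.7321 / 0.3464 ≈ 5.00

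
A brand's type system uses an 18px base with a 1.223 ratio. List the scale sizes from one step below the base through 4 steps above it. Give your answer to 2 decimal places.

Step -1: 18.0 ÷ 1.223 = 14.72
Step 0: 18px
Step 1: 18.0 × 1.223 = 22.01
Step 2: 18.0 × 1.223² = 26.92
Step 3: 18.0 × 1.223³ = 32.93
Step 4: 18.0 × 1.223⁴ = 40.27

14.72px, 18.00px, 22.01px, 26.92px, 32.93px, 40.27px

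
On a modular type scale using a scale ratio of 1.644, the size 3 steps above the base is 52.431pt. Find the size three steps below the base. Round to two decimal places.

Moving from step +3 to step -3 is 6 steps down, so divide by r⁶.
52.431 ÷ 1.644⁶ = 52.431 ÷ 19.74290 ≈ 2.656

2.66pt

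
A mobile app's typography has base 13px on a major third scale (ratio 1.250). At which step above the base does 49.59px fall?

6

1.250ⁿ = 49.59 / 13 = 3.8146
n = ln(3.8146) / ln(1.250) = 1.3388 / 0.2231 ≈ 6.00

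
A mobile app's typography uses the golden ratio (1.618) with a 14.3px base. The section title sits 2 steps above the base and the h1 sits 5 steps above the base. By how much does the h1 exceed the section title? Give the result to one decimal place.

Step 2: 14.3 × 1.618² = 37.436px
Step 5: 14.3 × 1.618⁵ = 158.573px
Difference: 158.573 − 37.436 = 121.137px

121.1px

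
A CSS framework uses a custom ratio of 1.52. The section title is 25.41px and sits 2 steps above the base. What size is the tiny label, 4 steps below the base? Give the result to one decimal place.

Moving from step +2 to step -4 is 6 steps down, so divide by r⁶.
25.41 ÷ 1.52⁶ = 25.41 ÷ 12.33280 ≈ 2.060

2.1px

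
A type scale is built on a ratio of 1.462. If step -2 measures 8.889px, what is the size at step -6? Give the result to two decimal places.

1.95px

8.889 ÷ 1.462⁴ = 8.889 ÷ 4.56867 ≈ 1.946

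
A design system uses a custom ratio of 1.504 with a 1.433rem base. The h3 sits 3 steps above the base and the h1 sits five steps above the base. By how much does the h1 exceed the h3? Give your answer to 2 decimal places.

Step 3: 1.433 × 1.504³ = 4.8752rem
Step 5: 1.433 × 1.504⁵ = 11.0277rem
Difference: 11.0277 − 4.8752 = 6.1525rem

6.15rem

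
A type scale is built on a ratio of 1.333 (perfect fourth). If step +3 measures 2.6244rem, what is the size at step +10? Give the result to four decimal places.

19.6264rem

The gap is 10 − (3) = 7 steps, so the factor is 1.333^7.
2.6244 × 1.333⁷ = 2.6244 × 7.47844 ≈ 19.6264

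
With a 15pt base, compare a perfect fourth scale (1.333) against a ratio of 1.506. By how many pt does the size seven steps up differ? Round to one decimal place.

Perfect fourth: 15.0 × 1.333⁷ = 112.177pt
At 1.506: 15.0 × 1.506⁷ = 263.552pt
Difference: 263.552 − 112.177 = 151.375pt

151.4pt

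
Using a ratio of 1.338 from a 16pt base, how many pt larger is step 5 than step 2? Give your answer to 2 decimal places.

Step 2: 16.0 × 1.338² = 28.6439pt
Step 5: 16.0 × 1.338⁵ = 68.6121pt
Difference: 68.6121 − 28.6439 = 39.9682pt

39.97pt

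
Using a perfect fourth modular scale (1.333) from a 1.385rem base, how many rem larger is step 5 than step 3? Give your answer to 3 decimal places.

Step 3: 1.385 × 1.333³ = 3.28050rem
Step 5: 1.385 × 1.333⁵ = 5.82909rem
Difference: 5.82909 − 3.28050 = 2.54859rem

2.549rem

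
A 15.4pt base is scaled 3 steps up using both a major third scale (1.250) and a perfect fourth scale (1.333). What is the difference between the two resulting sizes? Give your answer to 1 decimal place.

Major third: 15.4 × 1.250³ = 30.078pt
Perfect fourth: 15.4 × 1.333³ = 36.476pt
Difference: 36.476 − 30.078 = 6.398pt

6.4pt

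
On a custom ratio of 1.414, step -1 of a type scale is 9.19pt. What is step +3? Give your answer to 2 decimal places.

36.74pt

9.19 × 1.414⁴ = 9.19 × 3.99758 ≈ 36.738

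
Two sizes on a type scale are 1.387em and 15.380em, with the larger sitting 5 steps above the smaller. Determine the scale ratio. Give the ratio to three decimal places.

1.618

r⁵ = 15.380 / 1.387, so r = (15.380/1.387)^(1/5).
r = 11.0887^(1/5) ≈ 1.6180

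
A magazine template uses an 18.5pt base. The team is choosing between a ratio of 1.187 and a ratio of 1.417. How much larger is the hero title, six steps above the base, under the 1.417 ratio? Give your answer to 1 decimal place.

At 1.187: 18.5 × 1.187⁶ = 51.746pt
At 1.417: 18.5 × 1.417⁶ = 149.758pt
Difference: 149.758 − 51.746 = 98.012pt

98.0pt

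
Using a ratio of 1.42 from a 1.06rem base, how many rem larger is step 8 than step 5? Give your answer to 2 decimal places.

Step 5: 1.06 × 1.42⁵ = 6.1199rem
Step 8: 1.06 × 1.42⁸ = 17.5232rem
Difference: 17.5232 − 6.1199 = 11.4033rem

11.40rem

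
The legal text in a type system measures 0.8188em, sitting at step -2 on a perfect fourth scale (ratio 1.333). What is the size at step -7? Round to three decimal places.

The gap is -7 − (-2) = -5 steps, so the factor is 1.333^-5.
0.8188 ÷ 1.333⁵ = 0.8188 ÷ 4.20873 ≈ 0.195

0.195em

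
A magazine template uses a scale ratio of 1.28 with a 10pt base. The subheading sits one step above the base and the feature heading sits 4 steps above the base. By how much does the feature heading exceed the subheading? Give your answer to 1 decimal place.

14.0pt

Step 1: 10.0 × 1.28 = 12.800pt
Step 4: 10.0 × 1.28⁴ = 26.844pt
Difference: 26.844 − 12.800 = 14.044pt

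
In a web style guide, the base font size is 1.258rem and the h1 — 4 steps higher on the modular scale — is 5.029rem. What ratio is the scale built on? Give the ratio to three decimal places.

1.414

The ratio satisfies 1.258 × r⁴ = 5.029, so r = (5.029 / 1.258)^(1/4).
r = 3.9976^(1/4) ≈ 1.4140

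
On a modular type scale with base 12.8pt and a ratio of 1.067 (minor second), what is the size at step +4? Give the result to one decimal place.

A modular type scale is a geometric sequence: sizeₙ = base × rⁿ.
12.8 × 1.067⁴ = 12.8 × 1.29616 ≈ 16.59

16.6pt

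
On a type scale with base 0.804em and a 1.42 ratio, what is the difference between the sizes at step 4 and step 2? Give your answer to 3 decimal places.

Step 2: 0.804 × 1.42² = 1.62119em
Step 4: 0.804 × 1.42⁴ = 3.26896em
Difference: 3.26896 − 1.62119 = 1.64777em

1.648em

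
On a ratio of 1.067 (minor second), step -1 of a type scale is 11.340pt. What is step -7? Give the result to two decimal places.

7.68pt

Moving from step -1 to step -7 is 6 steps down, so divide by r⁶.
11.340 ÷ 1.067⁶ = 11.340 ÷ 1.47566 ≈ 7.685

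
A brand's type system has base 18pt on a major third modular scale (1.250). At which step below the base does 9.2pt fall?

1.250ⁿ = 18 / 9.2 = 1.9565
n = ln(1.9565) / ln(1.250) = 0.6712 / 0.2231 ≈ 3.01

3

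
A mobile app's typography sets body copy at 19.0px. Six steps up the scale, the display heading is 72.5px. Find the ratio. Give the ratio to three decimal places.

1.250

r⁶ = 72.5 / 19.0, so r = (72.5/19.0)^(1/6).
r = 3.8158^(1/6) ≈ 1.2501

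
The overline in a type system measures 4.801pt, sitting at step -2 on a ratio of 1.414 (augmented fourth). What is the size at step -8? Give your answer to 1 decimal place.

4.801 ÷ 1.414⁶ = 4.801 ÷ 7.99275 ≈ 0.601

0.6pt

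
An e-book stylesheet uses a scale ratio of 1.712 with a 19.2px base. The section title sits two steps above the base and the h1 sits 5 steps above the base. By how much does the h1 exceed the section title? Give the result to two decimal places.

Step 2: 19.2 × 1.712² = 56.2741px
Step 5: 19.2 × 1.712⁵ = 282.3710px
Difference: 282.3710 − 56.2741 = 226.0969px

226.10px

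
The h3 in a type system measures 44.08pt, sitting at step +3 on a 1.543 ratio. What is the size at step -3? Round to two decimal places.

3.27pt

Moving from step +3 to step -3 is 6 steps down, so divide by r⁶.
44.08 ÷ 1.543⁶ = 44.08 ÷ 13.49570 ≈ 3.266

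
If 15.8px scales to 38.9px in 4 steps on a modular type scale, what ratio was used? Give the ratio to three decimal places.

r⁴ = 38.9 / 15.8, so r = (38.9/15.8)^(1/4).
r = 2.4620^(1/4) ≈ 1.2526

1.253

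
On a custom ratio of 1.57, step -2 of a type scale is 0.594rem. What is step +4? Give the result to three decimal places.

8.896rem

Moving from step -2 to step +4 is 6 steps up, so multiply by r⁶.
0.594 × 1.57⁶ = 0.594 × 14.97607 ≈ 8.896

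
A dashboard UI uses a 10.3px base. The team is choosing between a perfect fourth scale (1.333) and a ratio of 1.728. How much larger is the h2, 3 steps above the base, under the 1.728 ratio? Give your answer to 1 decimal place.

28.7px

Perfect fourth: 10.3 × 1.333³ = 24.397px
At 1.728: 10.3 × 1.728³ = 53.146px
Difference: 53.146 − 24.397 = 28.749px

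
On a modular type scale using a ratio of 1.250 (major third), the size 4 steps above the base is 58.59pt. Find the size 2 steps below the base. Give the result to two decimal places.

15.36pt

58.59 ÷ 1.250⁶ = 58.59 ÷ 3.81470 ≈ 15.359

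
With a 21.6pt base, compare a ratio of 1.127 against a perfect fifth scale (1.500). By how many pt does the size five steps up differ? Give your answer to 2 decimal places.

124.75pt

At 1.127: 21.6 × 1.127⁵ = 39.2711pt
Perfect fifth: 21.6 × 1.500⁵ = 164.0250pt
Difference: 164.0250 − 39.2711 = 124.7539pt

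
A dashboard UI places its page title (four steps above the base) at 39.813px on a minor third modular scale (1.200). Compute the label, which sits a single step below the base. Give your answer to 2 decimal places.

39.813 ÷ 1.200⁵ = 39.813 ÷ 2.48832 ≈ 16.000

16.00px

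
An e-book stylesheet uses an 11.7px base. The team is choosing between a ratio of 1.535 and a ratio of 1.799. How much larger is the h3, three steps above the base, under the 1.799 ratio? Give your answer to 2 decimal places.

25.80px

At 1.535: 11.7 × 1.535³ = 42.3166px
At 1.799: 11.7 × 1.799³ = 68.1207px
Difference: 68.1207 − 42.3166 = 25.8041px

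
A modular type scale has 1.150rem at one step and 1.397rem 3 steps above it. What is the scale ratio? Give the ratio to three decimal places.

r³ = 1.397 / 1.150, so r = (1.397/1.150)^(1/3).
r = 1.2148^(1/3) ≈ 1.0670

1.067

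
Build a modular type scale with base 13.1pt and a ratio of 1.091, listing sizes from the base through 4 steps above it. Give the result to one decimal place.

Step 0: 13.1pt
Step 1: 13.1 × 1.091 = 14.3
Step 2: 13.1 × 1.091² = 15.6
Step 3: 13.1 × 1.091³ = 17.0
Step 4: 13.1 × 1.091⁴ = 18.6

13.1pt, 14.3pt, 15.6pt, 17.0pt, 18.6pt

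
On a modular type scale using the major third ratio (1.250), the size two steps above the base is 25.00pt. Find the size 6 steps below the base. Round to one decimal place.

4.2pt

Moving from step +2 to step -6 is 8 steps down, so divide by r⁸.
25.00 ÷ 1.250⁸ = 25.00 ÷ 5.96046 ≈ 4.194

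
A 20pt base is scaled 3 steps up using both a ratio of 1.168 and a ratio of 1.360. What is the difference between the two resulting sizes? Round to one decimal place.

18.4pt

At 1.168: 20.0 × 1.168³ = 31.868pt
At 1.360: 20.0 × 1.360³ = 50.309pt
Difference: 50.309 − 31.868 = 18.441pt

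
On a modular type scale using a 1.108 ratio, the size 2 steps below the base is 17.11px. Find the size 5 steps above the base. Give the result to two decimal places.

17.11 × 1.108⁷ = 17.11 × 2.05012 ≈ 35.077

35.08px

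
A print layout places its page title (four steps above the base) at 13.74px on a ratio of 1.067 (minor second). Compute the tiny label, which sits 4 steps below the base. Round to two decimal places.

8.18px

13.74 ÷ 1.067⁸ = 13.74 ÷ 1.68002 ≈ 8.178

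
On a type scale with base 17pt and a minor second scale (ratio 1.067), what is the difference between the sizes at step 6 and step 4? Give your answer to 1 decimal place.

Step 4: 17.0 × 1.067⁴ = 22.035pt
Step 6: 17.0 × 1.067⁶ = 25.086pt
Difference: 25.086 − 22.035 = 3.051pt

3.1pt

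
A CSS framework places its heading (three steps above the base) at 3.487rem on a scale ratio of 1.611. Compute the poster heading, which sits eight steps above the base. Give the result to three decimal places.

3.487 × 1.611⁵ = 3.487 × 10.85120 ≈ 37.838

37.838rem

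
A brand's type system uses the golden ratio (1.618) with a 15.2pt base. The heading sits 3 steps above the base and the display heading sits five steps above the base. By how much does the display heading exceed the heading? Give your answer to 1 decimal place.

104.2pt

Step 3: 15.2 × 1.618³ = 64.384pt
Step 5: 15.2 × 1.618⁵ = 168.553pt
Difference: 168.553 − 64.384 = 104.169pt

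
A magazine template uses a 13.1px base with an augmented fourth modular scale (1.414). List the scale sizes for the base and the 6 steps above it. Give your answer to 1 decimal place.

Step 0: 13.1px
Step 1: 13.1 × 1.414 = 18.5
Step 2: 13.1 × 1.414² = 26.2
Step 3: 13.1 × 1.414³ = 37.0
Step 4: 13.1 × 1.414⁴ = 52.4
Step 5: 13.1 × 1.414⁵ = 74.0
Step 6: 13.1 × 1.414⁶ = 104.7

13.1px, 18.5px, 26.2px, 37.0px, 52.4px, 74.0px, 104.7px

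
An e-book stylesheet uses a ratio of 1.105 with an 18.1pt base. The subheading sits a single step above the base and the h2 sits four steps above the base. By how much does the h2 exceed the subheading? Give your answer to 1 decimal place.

Step 1: 18.1 × 1.105 = 20.001pt
Step 4: 18.1 × 1.105⁴ = 26.985pt
Difference: 26.985 − 20.001 = 6.984pt

7.0pt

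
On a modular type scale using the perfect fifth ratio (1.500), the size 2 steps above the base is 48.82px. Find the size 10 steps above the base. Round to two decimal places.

1251.20px

The gap is 10 − (2) = 8 steps, so the factor is 1.500^8.
48.82 × 1.500⁸ = 48.82 × 25.62891 ≈ 1251.203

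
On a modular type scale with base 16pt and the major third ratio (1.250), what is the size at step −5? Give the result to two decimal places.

5.24pt

16.0 ÷ 1.250⁵ = 16.0 ÷ 3.05176 ≈ 5.24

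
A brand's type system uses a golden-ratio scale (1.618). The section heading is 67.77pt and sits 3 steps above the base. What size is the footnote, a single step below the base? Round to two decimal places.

9.89pt

67.77 ÷ 1.618⁴ = 67.77 ÷ 6.85353 ≈ 9.888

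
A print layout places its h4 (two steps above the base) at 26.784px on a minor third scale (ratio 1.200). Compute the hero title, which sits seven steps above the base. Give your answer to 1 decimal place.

The gap is 7 − (2) = 5 steps, so the factor is 1.200^5.
26.784 × 1.200⁵ = 26.784 × 2.48832 ≈ 66.647

66.6px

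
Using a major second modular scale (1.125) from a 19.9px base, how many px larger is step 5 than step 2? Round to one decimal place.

10.7px

Step 2: 19.9 × 1.125² = 25.186px
Step 5: 19.9 × 1.125⁵ = 35.860px
Difference: 35.860 − 25.186 = 10.674px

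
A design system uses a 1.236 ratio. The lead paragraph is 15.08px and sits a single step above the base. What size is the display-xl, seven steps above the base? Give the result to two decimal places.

53.77px

The gap is 7 − (1) = 6 steps, so the factor is 1.236^6.
15.08 × 1.236⁶ = 15.08 × 3.56542 ≈ 53.767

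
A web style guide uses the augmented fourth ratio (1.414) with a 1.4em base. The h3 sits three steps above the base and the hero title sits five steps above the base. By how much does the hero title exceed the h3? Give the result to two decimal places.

Step 3: 1.4 × 1.414³ = 3.9580em
Step 5: 1.4 × 1.414⁵ = 7.9136em
Difference: 7.9136 − 3.9580 = 3.9556em

3.96em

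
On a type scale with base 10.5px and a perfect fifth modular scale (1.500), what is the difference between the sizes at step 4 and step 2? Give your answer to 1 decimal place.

29.5px

Step 2: 10.5 × 1.500² = 23.625px
Step 4: 10.5 × 1.500⁴ = 53.156px
Difference: 53.156 − 23.625 = 29.531px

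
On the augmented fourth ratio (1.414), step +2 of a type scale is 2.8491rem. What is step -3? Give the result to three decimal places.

2.8491 ÷ 1.414⁵ = 2.8491 ÷ 5.65258 ≈ 0.504

0.504rem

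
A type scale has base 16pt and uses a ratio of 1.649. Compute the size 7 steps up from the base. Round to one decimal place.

Each step on a modular scale multiplies by the ratio, so the size n steps from the base is base × ratioⁿ.
16.0 × 1.649⁷ = 16.0 × 33.15466 ≈ 530.47

530.5pt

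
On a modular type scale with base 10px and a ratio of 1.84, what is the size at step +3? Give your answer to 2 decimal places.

10.0 × 1.84³ = 10.0 × 6.22950 ≈ 62.30

62.30px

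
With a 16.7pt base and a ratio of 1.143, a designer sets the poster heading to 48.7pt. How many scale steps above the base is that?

1.143ⁿ = 48.7 / 16.7 = 2.9162
n = ln(2.9162) / ln(1.143) = 1.0703 / 0.1337 ≈ 8.01

8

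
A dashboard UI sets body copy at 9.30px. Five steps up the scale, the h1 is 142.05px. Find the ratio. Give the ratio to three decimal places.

r⁵ = 142.05 / 9.30, so r = (142.05/9.30)^(1/5).
r = 15.2742^(1/5) ≈ 1.7250

1.725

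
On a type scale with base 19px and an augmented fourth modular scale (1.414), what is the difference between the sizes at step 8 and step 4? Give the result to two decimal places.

Step 4: 19.0 × 1.414⁴ = 75.9541px
Step 8: 19.0 × 1.414⁸ = 303.6329px
Difference: 303.6329 − 75.9541 = 227.6788px

227.68px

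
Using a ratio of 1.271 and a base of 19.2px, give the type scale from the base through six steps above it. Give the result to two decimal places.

19.20px, 24.40px, 31.02px, 39.42px, 50.11px, 63.68px, 80.94px

Step 0: 19.2px
Step 1: 19.2 × 1.271 = 24.40
Step 2: 19.2 × 1.271² = 31.02
Step 3: 19.2 × 1.271³ = 39.42
Step 4: 19.2 × 1.271⁴ = 50.11
Step 5: 19.2 × 1.271⁵ = 63.68
Step 6: 19.2 × 1.271⁶ = 80.94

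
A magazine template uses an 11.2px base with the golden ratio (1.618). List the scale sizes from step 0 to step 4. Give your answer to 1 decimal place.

11.2px, 18.1px, 29.3px, 47.4px, 76.8px

Step 0: 11.2px
Step 1: 11.2 × 1.618 = 18.1
Step 2: 11.2 × 1.618² = 29.3
Step 3: 11.2 × 1.618³ = 47.4
Step 4: 11.2 × 1.618⁴ = 76.8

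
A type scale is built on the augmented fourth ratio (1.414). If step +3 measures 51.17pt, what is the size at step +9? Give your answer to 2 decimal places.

The gap is 9 − (3) = 6 steps, so the factor is 1.414^6.
51.17 × 1.414⁶ = 51.17 × 7.99275 ≈ 408.989

408.99pt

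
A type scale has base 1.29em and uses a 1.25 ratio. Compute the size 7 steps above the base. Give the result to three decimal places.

6.151em

Every step multiplies by the scale ratio.
1.29 × 1.25⁷ = 1.29 × 4.76837 ≈ 6.151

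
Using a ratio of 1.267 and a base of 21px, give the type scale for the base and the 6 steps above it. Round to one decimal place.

Step 0: 21px
Step 1: 21.0 × 1.267 = 26.6
Step 2: 21.0 × 1.267² = 33.7
Step 3: 21.0 × 1.267³ = 42.7
Step 4: 21.0 × 1.267⁴ = 54.1
Step 5: 21.0 × 1.267⁵ = 68.6
Step 6: 21.0 × 1.267⁶ = 86.9

21.0px, 26.6px, 33.7px, 42.7px, 54.1px, 68.6px, 86.9px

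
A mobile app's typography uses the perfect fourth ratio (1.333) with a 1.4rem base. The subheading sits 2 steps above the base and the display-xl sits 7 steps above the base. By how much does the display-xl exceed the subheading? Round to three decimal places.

7.982rem

Step 2: 1.4 × 1.333² = 2.48764rem
Step 7: 1.4 × 1.333⁷ = 10.46982rem
Difference: 10.46982 − 2.48764 = 7.98218rem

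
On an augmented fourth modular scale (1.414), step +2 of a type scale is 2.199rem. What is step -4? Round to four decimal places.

0.2751rem

The gap is -4 − (2) = -6 steps, so the factor is 1.414^-6.
2.199 ÷ 1.414⁶ = 2.199 ÷ 7.99275 ≈ 0.2751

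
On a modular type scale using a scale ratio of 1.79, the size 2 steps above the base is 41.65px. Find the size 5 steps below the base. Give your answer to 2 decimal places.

0.71px

41.65 ÷ 1.79⁷ = 41.65 ÷ 58.88046 ≈ 0.707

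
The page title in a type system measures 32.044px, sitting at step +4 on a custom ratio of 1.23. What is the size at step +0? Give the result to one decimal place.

14.0px

32.044 ÷ 1.23⁴ = 32.044 ÷ 2.28887 ≈ 14.000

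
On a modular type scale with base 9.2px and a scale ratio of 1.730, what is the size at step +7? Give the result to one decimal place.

426.7px

9.2 × 1.730⁷ = 9.2 × 46.37914 ≈ 426.69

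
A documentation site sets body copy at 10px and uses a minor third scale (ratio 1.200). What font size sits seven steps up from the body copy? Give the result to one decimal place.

35.8px

10.0 × 1.200⁷ = 10.0 × 3.58318 ≈ 35.83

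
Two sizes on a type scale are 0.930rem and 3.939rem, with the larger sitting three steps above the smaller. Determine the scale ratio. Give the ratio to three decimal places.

1.618

The ratio satisfies 0.930 × r³ = 3.939, so r = (3.939 / 0.930)^(1/3).
r = 4.2355^(1/3) ≈ 1.6180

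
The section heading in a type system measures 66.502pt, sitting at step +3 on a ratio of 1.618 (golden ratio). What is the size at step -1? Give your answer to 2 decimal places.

The gap is -1 − (3) = -4 steps, so the factor is 1.618^-4.
66.502 ÷ 1.618⁴ = 66.502 ÷ 6.85353 ≈ 9.703

9.70pt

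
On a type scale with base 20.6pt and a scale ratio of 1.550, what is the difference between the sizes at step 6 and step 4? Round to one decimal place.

Step 4: 20.6 × 1.550⁴ = 118.903pt
Step 6: 20.6 × 1.550⁶ = 285.665pt
Difference: 285.665 − 118.903 = 166.762pt

166.8pt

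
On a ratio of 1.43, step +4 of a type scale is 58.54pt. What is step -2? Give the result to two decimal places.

58.54 ÷ 1.43⁶ = 58.54 ÷ 8.55099 ≈ 6.846

6.85pt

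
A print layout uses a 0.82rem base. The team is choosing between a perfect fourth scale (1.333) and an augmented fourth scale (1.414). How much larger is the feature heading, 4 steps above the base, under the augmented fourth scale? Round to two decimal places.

Perfect fourth: 0.82 × 1.333⁴ = 2.5890rem
Augmented fourth: 0.82 × 1.414⁴ = 3.2780rem
Difference: 3.2780 − 2.5890 = 0.6890rem

0.69rem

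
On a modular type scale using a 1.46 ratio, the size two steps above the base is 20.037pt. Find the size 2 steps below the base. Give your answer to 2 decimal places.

4.41pt

20.037 ÷ 1.46⁴ = 20.037 ÷ 4.54372 ≈ 4.410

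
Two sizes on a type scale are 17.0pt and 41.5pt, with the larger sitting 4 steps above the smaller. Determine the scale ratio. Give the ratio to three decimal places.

1.250

r⁴ = 41.5 / 17.0, so r = (41.5/17.0)^(1/4).
r = 2.4412^(1/4) ≈ 1.2500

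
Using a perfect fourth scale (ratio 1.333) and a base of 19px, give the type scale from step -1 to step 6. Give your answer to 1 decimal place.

14.3px, 19.0px, 25.3px, 33.8px, 45.0px, 60.0px, 80.0px, 106.6px

Step -1: 19.0 ÷ 1.333 = 14.3
Step 0: 19px
Step 1: 19.0 × 1.333 = 25.3
Step 2: 19.0 × 1.333² = 33.8
Step 3: 19.0 × 1.333³ = 45.0
Step 4: 19.0 × 1.333⁴ = 60.0
Step 5: 19.0 × 1.333⁵ = 80.0
Step 6: 19.0 × 1.333⁶ = 106.6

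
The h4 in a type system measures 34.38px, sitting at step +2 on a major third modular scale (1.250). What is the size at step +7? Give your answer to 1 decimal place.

104.9px

34.38 × 1.250⁵ = 34.38 × 3.05176 ≈ 104.919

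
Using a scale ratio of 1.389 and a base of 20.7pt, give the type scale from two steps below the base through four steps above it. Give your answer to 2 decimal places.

Step -2: 20.7 ÷ 1.389² = 10.73
Step -1: 20.7 ÷ 1.389 = 14.90
Step 0: 20.7pt
Step 1: 20.7 × 1.389 = 28.75
Step 2: 20.7 × 1.389² = 39.94
Step 3: 20.7 × 1.389³ = 55.47
Step 4: 20.7 × 1.389⁴ = 77.05

10.73pt, 14.90pt, 20.70pt, 28.75pt, 39.94pt, 55.47pt, 77.05pt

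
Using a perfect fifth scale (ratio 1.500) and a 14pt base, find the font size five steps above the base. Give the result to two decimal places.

106.31pt

14.0 × 1.500⁵ = 14.0 × 7.59375 ≈ 106.31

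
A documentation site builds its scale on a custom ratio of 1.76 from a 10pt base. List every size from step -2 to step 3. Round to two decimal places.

3.23pt, 5.68pt, 10.00pt, 17.60pt, 30.98pt, 54.52pt

Step -2: 10.0 ÷ 1.76² = 3.23
Step -1: 10.0 ÷ 1.76 = 5.68
Step 0: 10pt
Step 1: 10.0 × 1.76 = 17.60
Step 2: 10.0 × 1.76² = 30.98
Step 3: 10.0 × 1.76³ = 54.52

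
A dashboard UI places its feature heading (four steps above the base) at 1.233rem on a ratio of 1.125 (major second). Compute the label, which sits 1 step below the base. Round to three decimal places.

Moving from step +4 to step -1 is 5 steps down, so divide by r⁵.
1.233 ÷ 1.125⁵ = 1.233 ÷ 1.80203 ≈ 0.684

0.684rem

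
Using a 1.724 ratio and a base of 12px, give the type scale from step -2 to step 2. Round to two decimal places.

Step -2: 12.0 ÷ 1.724² = 4.04
Step -1: 12.0 ÷ 1.724 = 6.96
Step 0: 12px
Step 1: 12.0 × 1.724 = 20.69
Step 2: 12.0 × 1.724² = 35.67

4.04px, 6.96px, 12.00px, 20.69px, 35.67px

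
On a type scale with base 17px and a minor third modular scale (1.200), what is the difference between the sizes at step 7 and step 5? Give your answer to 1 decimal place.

18.6px

Step 5: 17.0 × 1.200⁵ = 42.301px
Step 7: 17.0 × 1.200⁷ = 60.914px
Difference: 60.914 − 42.301 = 18.613px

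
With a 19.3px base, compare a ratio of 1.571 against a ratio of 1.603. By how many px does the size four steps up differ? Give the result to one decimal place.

9.9px

At 1.571: 19.3 × 1.571⁴ = 117.561px
At 1.603: 19.3 × 1.603⁴ = 127.436px
Difference: 127.436 − 117.561 = 9.875px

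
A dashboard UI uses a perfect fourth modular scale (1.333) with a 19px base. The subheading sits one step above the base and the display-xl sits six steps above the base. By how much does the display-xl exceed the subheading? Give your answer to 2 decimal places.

81.27px

Step 1: 19.0 × 1.333 = 25.3270px
Step 6: 19.0 × 1.333⁶ = 106.5944px
Difference: 106.5944 − 25.3270 = 81.2674px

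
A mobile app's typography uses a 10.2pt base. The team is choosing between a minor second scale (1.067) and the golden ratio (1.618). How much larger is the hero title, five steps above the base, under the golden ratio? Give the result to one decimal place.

Minor second: 10.2 × 1.067⁵ = 14.107pt
Golden ratio: 10.2 × 1.618⁵ = 113.108pt
Difference: 113.108 − 14.107 = 99.001pt

99.0pt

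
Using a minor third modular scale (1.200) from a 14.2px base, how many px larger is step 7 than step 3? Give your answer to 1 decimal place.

26.3px

Step 3: 14.2 × 1.200³ = 24.538px
Step 7: 14.2 × 1.200⁷ = 50.881px
Difference: 50.881 − 24.538 = 26.343px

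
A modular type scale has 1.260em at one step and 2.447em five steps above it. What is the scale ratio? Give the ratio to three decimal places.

1.142

The ratio satisfies 1.260 × r⁵ = 2.447, so r = (2.447 / 1.260)^(1/5).
r = 1.9421^(1/5) ≈ 1.1420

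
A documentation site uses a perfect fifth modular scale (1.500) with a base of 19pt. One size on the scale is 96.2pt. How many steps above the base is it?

1.500ⁿ = 96.2 / 19 = 5.0632
n = ln(5.0632) / ln(1.500) = 1.6220 / 0.4055 ≈ 4.00

4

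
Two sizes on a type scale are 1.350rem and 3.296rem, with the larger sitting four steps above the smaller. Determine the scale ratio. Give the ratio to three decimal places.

1.250

r⁴ = 3.296 / 1.350, so r = (3.296/1.350)^(1/4).
r = 2.4415^(1/4) ≈ 1.2500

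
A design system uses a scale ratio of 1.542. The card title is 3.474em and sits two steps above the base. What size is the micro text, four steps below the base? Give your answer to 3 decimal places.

Moving from step +2 to step -4 is 6 steps down, so divide by r⁶.
3.474 ÷ 1.542⁶ = 3.474 ÷ 13.44331 ≈ 0.258

0.258em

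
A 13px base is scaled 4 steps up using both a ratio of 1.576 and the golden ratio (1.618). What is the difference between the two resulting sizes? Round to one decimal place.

8.9px

At 1.576: 13.0 × 1.576⁴ = 80.199px
Golden ratio: 13.0 × 1.618⁴ = 89.096px
Difference: 89.096 − 80.199 = 8.897px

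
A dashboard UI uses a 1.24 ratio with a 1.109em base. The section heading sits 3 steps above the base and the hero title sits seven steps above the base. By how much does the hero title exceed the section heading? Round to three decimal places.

Step 3: 1.109 × 1.24³ = 2.11445em
Step 7: 1.109 × 1.24⁷ = 4.99900em
Difference: 4.99900 − 2.11445 = 2.88455em

2.885em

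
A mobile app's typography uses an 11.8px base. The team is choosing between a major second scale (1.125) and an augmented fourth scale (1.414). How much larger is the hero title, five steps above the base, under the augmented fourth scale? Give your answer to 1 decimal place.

45.4px

Major second: 11.8 × 1.125⁵ = 21.264px
Augmented fourth: 11.8 × 1.414⁵ = 66.700px
Difference: 66.700 − 21.264 = 45.436px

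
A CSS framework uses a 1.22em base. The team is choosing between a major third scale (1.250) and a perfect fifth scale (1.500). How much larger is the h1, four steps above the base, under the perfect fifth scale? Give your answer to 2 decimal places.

Major third: 1.22 × 1.250⁴ = 2.9785em
Perfect fifth: 1.22 × 1.500⁴ = 6.1762em
Difference: 6.1762 − 2.9785 = 3.1977em

3.20em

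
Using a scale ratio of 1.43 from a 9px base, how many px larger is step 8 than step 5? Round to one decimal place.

103.6px

Step 5: 9.0 × 1.43⁵ = 53.817px
Step 8: 9.0 × 1.43⁸ = 157.373px
Difference: 157.373 − 53.817 = 103.556px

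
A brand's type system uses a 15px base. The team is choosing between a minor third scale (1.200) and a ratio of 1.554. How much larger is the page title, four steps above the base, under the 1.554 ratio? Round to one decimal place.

Minor third: 15.0 × 1.200⁴ = 31.104px
At 1.554: 15.0 × 1.554⁴ = 87.477px
Difference: 87.477 − 31.104 = 56.373px

56.4px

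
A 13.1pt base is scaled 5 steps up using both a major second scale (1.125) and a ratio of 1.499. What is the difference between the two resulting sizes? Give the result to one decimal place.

75.5pt

Major second: 13.1 × 1.125⁵ = 23.607pt
At 1.499: 13.1 × 1.499⁵ = 99.147pt
Difference: 99.147 − 23.607 = 75.540pt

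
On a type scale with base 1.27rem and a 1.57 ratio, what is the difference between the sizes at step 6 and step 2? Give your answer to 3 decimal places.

15.889rem

Step 2: 1.27 × 1.57² = 3.13042rem
Step 6: 1.27 × 1.57⁶ = 19.01961rem
Difference: 19.01961 − 3.13042 = 15.88919rem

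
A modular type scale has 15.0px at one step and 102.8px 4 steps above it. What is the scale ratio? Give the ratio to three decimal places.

r⁴ = 102.8 / 15.0, so r = (102.8/15.0)^(1/4).
r = 6.8533^(1/4) ≈ 1.6180

1.618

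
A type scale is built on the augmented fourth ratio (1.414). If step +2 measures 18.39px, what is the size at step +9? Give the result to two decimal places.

207.84px

18.39 × 1.414⁷ = 18.39 × 11.30175 ≈ 207.839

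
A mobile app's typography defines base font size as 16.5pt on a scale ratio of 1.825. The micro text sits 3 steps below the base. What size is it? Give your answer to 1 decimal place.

16.5 ÷ 1.825³ = 16.5 ÷ 6.07839 ≈ 2.71

2.7pt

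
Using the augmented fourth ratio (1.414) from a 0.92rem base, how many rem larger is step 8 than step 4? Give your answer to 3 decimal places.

11.024rem

Step 4: 0.92 × 1.414⁴ = 3.67778rem
Step 8: 0.92 × 1.414⁸ = 14.70223rem
Difference: 14.70223 − 3.67778 = 11.02445rem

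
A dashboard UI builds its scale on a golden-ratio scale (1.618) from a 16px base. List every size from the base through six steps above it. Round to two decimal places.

16.00px, 25.89px, 41.89px, 67.77px, 109.66px, 177.42px, 287.07px

Step 0: 16px
Step 1: 16.0 × 1.618 = 25.89
Step 2: 16.0 × 1.618² = 41.89
Step 3: 16.0 × 1.618³ = 67.77
Step 4: 16.0 × 1.618⁴ = 109.66
Step 5: 16.0 × 1.618⁵ = 177.42
Step 6: 16.0 × 1.618⁶ = 287.07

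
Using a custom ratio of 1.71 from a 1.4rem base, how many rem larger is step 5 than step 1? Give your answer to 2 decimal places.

Step 1: 1.4 × 1.71 = 2.3940rem
Step 5: 1.4 × 1.71⁵ = 20.4696rem
Difference: 20.4696 − 2.3940 = 18.0756rem

18.08rem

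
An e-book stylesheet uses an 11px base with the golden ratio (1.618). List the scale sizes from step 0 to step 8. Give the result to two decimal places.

11.00px, 17.80px, 28.80px, 46.59px, 75.39px, 121.98px, 197.36px, 319.33px, 516.68px

Step 0: 11px
Step 1: 11.0 × 1.618 = 17.80
Step 2: 11.0 × 1.618² = 28.80
Step 3: 11.0 × 1.618³ = 46.59
Step 4: 11.0 × 1.618⁴ = 75.39
Step 5: 11.0 × 1.618⁵ = 121.98
Step 6: 11.0 × 1.618⁶ = 197.36
Step 7: 11.0 × 1.618⁷ = 319.33
Step 8: 11.0 × 1.618⁸ = 516.68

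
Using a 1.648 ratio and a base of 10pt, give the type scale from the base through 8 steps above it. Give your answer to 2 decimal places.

Step 0: 10pt
Step 1: 10.0 × 1.648 = 16.48
Step 2: 10.0 × 1.648² = 27.16
Step 3: 10.0 × 1.648³ = 44.76
Step 4: 10.0 × 1.648⁴ = 73.76
Step 5: 10.0 × 1.648⁵ = 121.56
Step 6: 10.0 × 1.648⁶ = 200.33
Step 7: 10.0 × 1.648⁷ = 330.14
Step 8: 10.0 × 1.648⁸ = 544.07

10.00pt, 16.48pt, 27.16pt, 44.76pt, 73.76pt, 121.56pt, 200.33pt, 330.14pt, 544.07pt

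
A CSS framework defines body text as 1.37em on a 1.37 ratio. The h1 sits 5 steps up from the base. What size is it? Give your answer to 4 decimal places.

6.6119em

1.37 × 1.37⁵ = 1.37 × 4.82617 ≈ 6.6119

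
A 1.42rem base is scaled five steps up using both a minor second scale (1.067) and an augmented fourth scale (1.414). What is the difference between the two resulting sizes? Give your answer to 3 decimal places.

6.063rem

Minor second: 1.42 × 1.067⁵ = 1.96386rem
Augmented fourth: 1.42 × 1.414⁵ = 8.02667rem
Difference: 8.02667 − 1.96386 = 6.06281rem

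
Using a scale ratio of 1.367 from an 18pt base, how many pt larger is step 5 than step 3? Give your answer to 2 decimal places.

39.94pt

Step 3: 18.0 × 1.367³ = 45.9810pt
Step 5: 18.0 × 1.367⁵ = 85.9241pt
Difference: 85.9241 − 45.9810 = 39.9431pt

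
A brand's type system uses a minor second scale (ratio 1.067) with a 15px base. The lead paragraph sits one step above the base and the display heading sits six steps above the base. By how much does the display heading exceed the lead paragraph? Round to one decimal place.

Step 1: 15.0 × 1.067 = 16.005px
Step 6: 15.0 × 1.067⁶ = 22.135px
Difference: 22.135 − 16.005 = 6.130px

6.1px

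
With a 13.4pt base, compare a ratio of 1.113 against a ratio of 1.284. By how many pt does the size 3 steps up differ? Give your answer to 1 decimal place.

9.9pt

At 1.113: 13.4 × 1.113³ = 18.475pt
At 1.284: 13.4 × 1.284³ = 28.366pt
Difference: 28.366 − 18.475 = 9.891pt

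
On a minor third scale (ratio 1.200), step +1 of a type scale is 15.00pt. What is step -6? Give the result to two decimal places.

4.19pt

Moving from step +1 to step -6 is 7 steps down, so divide by r⁷.
15.00 ÷ 1.200⁷ = 15.00 ÷ 3.58318 ≈ 4.186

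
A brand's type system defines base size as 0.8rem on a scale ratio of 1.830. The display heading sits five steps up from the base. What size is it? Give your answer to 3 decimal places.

16.419rem

Every step multiplies by the scale ratio.
0.8 × 1.830⁵ = 0.8 × 20.52369 ≈ 16.419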